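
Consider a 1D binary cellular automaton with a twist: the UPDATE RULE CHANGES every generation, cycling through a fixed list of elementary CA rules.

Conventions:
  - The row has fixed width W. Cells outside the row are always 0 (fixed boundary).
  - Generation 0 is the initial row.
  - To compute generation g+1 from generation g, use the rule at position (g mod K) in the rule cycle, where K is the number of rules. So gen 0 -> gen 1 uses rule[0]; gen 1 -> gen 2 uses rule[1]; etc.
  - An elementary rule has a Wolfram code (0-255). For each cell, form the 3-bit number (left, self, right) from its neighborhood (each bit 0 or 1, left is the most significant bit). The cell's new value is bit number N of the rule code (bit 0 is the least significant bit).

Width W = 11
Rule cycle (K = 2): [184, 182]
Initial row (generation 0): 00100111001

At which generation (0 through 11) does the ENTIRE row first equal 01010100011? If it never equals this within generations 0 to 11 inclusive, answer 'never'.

Answer: never

Derivation:
Gen 0: 00100111001
Gen 1 (rule 184): 00010110100
Gen 2 (rule 182): 00111001110
Gen 3 (rule 184): 00110101101
Gen 4 (rule 182): 01001110011
Gen 5 (rule 184): 00101101010
Gen 6 (rule 182): 01110011111
Gen 7 (rule 184): 01101011110
Gen 8 (rule 182): 10011101101
Gen 9 (rule 184): 01011011010
Gen 10 (rule 182): 11100100111
Gen 11 (rule 184): 11010010110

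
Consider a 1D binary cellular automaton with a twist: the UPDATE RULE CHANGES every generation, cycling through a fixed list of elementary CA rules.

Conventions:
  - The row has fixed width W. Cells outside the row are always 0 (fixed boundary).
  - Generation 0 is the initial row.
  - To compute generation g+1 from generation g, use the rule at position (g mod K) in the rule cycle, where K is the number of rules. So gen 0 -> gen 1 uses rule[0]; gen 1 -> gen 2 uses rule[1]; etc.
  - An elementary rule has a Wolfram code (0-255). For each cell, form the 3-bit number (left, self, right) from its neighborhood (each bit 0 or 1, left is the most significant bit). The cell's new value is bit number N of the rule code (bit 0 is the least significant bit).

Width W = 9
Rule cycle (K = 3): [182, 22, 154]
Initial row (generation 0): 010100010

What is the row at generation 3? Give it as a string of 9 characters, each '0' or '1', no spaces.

Gen 0: 010100010
Gen 1 (rule 182): 111110111
Gen 2 (rule 22): 000000000
Gen 3 (rule 154): 000000000

Answer: 000000000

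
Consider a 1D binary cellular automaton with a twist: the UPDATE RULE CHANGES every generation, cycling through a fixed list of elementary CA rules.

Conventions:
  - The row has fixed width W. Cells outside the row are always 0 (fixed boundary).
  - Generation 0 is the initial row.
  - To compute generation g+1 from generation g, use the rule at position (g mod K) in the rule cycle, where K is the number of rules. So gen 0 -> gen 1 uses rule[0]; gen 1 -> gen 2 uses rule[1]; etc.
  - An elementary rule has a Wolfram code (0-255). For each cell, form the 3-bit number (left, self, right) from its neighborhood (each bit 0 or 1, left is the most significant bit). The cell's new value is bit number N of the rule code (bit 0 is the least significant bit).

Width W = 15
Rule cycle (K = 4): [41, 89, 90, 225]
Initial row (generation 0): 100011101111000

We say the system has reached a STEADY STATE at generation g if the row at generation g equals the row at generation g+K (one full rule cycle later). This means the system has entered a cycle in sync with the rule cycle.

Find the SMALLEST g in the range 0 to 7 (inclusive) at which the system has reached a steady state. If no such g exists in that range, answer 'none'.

Answer: none

Derivation:
Gen 0: 100011101111000
Gen 1 (rule 41): 001010011000011
Gen 2 (rule 89): 100001011111011
Gen 3 (rule 90): 010010010001011
Gen 4 (rule 225): 000000000100101
Gen 5 (rule 41): 111111110000010
Gen 6 (rule 89): 100000011111001
Gen 7 (rule 90): 010000110001110
Gen 8 (rule 225): 000110010100110
Gen 9 (rule 41): 110100001000100
Gen 10 (rule 89): 110011100110011
Gen 11 (rule 90): 111110111111111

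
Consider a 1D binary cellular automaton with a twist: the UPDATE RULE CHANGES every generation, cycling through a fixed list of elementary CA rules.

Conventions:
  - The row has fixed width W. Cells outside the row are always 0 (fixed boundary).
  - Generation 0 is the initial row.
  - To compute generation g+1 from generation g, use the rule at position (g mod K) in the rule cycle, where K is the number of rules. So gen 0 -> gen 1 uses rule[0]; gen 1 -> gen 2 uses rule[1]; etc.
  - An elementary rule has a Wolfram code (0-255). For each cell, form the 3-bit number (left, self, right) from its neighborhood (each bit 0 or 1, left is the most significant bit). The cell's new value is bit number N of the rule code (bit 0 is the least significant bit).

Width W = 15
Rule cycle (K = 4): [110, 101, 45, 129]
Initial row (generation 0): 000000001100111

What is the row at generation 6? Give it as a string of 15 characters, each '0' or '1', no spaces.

Answer: 001001011111001

Derivation:
Gen 0: 000000001100111
Gen 1 (rule 110): 000000011101101
Gen 2 (rule 101): 111111000110111
Gen 3 (rule 45): 100000010101100
Gen 4 (rule 129): 001111000000001
Gen 5 (rule 110): 011001000000011
Gen 6 (rule 101): 001001011111001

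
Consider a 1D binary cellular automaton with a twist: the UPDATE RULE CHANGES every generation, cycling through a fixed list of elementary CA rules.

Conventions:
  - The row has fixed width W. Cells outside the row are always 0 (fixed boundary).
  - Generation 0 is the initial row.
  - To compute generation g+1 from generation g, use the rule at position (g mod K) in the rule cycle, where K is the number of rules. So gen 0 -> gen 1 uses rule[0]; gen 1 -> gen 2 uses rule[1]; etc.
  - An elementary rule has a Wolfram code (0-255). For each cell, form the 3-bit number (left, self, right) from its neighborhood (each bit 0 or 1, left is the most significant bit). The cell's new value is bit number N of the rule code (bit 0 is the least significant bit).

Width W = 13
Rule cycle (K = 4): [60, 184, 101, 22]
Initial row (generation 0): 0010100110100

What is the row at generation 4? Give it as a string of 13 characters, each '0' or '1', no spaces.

Gen 0: 0010100110100
Gen 1 (rule 60): 0011110101110
Gen 2 (rule 184): 0011101011101
Gen 3 (rule 101): 1000111100111
Gen 4 (rule 22): 1101000011000

Answer: 1101000011000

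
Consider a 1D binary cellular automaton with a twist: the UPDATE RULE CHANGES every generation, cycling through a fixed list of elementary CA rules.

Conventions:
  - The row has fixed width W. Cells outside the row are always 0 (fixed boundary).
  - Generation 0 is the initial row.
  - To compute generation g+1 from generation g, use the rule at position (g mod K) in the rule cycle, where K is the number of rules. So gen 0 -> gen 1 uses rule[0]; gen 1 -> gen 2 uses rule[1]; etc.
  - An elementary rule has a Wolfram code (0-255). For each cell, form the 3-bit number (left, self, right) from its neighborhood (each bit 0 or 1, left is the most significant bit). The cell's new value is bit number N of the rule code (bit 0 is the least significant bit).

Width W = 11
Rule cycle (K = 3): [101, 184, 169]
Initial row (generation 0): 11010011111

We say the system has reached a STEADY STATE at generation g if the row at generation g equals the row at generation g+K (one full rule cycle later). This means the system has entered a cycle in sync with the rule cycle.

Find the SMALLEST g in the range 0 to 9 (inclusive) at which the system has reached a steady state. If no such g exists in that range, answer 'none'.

Answer: 1

Derivation:
Gen 0: 11010011111
Gen 1 (rule 101): 01110000001
Gen 2 (rule 184): 01101000000
Gen 3 (rule 169): 01010011111
Gen 4 (rule 101): 01110000001
Gen 5 (rule 184): 01101000000
Gen 6 (rule 169): 01010011111
Gen 7 (rule 101): 01110000001
Gen 8 (rule 184): 01101000000
Gen 9 (rule 169): 01010011111
Gen 10 (rule 101): 01110000001
Gen 11 (rule 184): 01101000000
Gen 12 (rule 169): 01010011111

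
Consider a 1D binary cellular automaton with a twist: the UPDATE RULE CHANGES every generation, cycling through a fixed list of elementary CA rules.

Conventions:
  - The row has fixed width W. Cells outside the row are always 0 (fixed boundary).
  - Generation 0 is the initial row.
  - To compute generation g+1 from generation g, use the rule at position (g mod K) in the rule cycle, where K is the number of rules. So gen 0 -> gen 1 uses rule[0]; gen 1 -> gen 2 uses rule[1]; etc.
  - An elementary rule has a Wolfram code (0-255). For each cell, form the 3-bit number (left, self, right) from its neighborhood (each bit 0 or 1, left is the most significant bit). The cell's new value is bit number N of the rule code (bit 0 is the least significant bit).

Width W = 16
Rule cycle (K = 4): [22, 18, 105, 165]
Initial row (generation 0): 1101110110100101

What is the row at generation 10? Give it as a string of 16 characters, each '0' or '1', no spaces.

Answer: 0101100000000000

Derivation:
Gen 0: 1101110110100101
Gen 1 (rule 22): 0000000000111101
Gen 2 (rule 18): 0000000001000000
Gen 3 (rule 105): 1111111100011111
Gen 4 (rule 165): 0111111001001110
Gen 5 (rule 22): 1000000111110001
Gen 6 (rule 18): 0100001000001010
Gen 7 (rule 105): 0001100011100100
Gen 8 (rule 165): 1100001001000101
Gen 9 (rule 22): 0010011111101101
Gen 10 (rule 18): 0101100000000000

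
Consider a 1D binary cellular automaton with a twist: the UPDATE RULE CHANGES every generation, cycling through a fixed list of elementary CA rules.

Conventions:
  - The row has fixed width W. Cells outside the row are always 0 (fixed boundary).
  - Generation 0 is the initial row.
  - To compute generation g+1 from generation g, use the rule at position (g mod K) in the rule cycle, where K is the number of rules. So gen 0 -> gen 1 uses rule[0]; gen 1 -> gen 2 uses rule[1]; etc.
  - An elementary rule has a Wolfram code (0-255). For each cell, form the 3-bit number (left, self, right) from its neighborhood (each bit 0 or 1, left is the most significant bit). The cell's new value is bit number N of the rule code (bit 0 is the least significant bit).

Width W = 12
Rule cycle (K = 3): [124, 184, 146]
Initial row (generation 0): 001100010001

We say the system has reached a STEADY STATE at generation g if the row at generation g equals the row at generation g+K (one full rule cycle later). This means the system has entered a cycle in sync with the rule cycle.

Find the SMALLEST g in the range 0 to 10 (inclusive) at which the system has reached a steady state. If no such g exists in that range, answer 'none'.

Answer: none

Derivation:
Gen 0: 001100010001
Gen 1 (rule 124): 001110011001
Gen 2 (rule 184): 001101010100
Gen 3 (rule 146): 010000000010
Gen 4 (rule 124): 011000000011
Gen 5 (rule 184): 010100000010
Gen 6 (rule 146): 100010000101
Gen 7 (rule 124): 110011000111
Gen 8 (rule 184): 101010100110
Gen 9 (rule 146): 000000011001
Gen 10 (rule 124): 000000011101
Gen 11 (rule 184): 000000011010
Gen 12 (rule 146): 000000100001
Gen 13 (rule 124): 000000110001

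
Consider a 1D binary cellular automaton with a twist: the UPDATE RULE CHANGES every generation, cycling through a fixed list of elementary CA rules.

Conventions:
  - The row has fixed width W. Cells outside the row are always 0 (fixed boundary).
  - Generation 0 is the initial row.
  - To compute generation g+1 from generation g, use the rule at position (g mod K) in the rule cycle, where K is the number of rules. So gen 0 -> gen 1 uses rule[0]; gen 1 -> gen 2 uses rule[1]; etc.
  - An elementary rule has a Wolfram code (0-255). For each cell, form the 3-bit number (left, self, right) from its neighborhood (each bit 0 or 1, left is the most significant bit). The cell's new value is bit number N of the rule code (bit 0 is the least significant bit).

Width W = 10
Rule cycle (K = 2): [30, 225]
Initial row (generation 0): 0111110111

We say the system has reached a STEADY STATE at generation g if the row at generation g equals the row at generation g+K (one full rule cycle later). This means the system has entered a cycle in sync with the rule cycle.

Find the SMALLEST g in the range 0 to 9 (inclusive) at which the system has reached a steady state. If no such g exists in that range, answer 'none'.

Gen 0: 0111110111
Gen 1 (rule 30): 1100000100
Gen 2 (rule 225): 0101110001
Gen 3 (rule 30): 1101001011
Gen 4 (rule 225): 0110000101
Gen 5 (rule 30): 1101001101
Gen 6 (rule 225): 0110000110
Gen 7 (rule 30): 1101001101
Gen 8 (rule 225): 0110000110
Gen 9 (rule 30): 1101001101
Gen 10 (rule 225): 0110000110
Gen 11 (rule 30): 1101001101

Answer: 5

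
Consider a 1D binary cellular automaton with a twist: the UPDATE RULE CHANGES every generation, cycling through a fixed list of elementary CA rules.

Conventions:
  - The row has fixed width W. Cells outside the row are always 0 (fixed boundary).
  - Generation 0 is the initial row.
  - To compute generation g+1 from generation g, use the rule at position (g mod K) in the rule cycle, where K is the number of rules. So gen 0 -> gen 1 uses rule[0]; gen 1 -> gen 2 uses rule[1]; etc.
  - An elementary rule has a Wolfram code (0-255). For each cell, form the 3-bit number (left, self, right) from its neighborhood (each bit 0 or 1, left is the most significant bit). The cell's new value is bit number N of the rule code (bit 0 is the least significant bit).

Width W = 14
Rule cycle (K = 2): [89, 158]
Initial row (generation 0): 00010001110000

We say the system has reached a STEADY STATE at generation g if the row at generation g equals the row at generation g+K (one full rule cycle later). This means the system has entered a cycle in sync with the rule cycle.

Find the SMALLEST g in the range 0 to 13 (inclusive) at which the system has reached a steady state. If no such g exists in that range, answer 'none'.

Gen 0: 00010001110000
Gen 1 (rule 89): 11001101011111
Gen 2 (rule 158): 10111001011110
Gen 3 (rule 89): 00101100010011
Gen 4 (rule 158): 01101010111110
Gen 5 (rule 89): 01100000100011
Gen 6 (rule 158): 11010001110110
Gen 7 (rule 89): 11001101010111
Gen 8 (rule 158): 10111001010110
Gen 9 (rule 89): 00101100000111
Gen 10 (rule 158): 01101010001110
Gen 11 (rule 89): 01100001101011
Gen 12 (rule 158): 11010011001010
Gen 13 (rule 89): 11001011100001
Gen 14 (rule 158): 10111011010011
Gen 15 (rule 89): 00101011001011

Answer: none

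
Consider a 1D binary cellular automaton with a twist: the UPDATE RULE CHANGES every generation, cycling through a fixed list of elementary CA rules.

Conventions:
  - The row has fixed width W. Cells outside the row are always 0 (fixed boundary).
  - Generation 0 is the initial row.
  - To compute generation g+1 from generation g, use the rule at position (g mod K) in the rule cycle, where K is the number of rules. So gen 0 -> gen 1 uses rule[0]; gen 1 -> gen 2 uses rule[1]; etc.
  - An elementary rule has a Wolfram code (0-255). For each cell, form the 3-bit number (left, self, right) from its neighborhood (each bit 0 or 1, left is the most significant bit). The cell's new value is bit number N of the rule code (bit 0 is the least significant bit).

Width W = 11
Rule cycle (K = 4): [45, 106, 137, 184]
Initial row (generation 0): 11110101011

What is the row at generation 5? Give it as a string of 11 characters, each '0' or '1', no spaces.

Answer: 11111111101

Derivation:
Gen 0: 11110101011
Gen 1 (rule 45): 10001111110
Gen 2 (rule 106): 00011000010
Gen 3 (rule 137): 11010011000
Gen 4 (rule 184): 10101010100
Gen 5 (rule 45): 11111111101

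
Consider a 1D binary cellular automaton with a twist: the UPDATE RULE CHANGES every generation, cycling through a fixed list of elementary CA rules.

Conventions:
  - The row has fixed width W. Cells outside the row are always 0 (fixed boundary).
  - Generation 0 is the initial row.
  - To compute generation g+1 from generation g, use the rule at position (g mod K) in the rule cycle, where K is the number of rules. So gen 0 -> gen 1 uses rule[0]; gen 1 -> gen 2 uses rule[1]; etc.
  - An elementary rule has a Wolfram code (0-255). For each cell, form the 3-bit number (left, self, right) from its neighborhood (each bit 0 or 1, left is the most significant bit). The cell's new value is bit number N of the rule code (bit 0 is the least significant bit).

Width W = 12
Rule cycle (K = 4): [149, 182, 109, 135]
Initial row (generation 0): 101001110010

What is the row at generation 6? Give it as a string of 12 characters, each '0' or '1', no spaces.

Gen 0: 101001110010
Gen 1 (rule 149): 101100101011
Gen 2 (rule 182): 110011111100
Gen 3 (rule 109): 110010000101
Gen 4 (rule 135): 000110111101
Gen 5 (rule 149): 110000011001
Gen 6 (rule 182): 001000100111

Answer: 001000100111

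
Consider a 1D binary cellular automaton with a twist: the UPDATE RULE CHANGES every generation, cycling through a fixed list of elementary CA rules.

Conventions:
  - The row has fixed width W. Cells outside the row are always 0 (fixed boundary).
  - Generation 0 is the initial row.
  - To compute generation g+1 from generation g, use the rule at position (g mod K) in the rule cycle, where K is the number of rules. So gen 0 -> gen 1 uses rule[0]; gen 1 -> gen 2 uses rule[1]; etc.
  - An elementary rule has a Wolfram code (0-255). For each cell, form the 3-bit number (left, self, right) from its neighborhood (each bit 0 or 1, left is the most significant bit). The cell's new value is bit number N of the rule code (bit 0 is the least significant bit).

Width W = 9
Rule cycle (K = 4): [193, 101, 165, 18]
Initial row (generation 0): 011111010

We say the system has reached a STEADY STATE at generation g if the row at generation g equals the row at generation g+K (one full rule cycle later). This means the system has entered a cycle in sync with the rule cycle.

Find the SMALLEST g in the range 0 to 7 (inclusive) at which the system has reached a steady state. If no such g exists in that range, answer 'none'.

Answer: 4

Derivation:
Gen 0: 011111010
Gen 1 (rule 193): 001111000
Gen 2 (rule 101): 100001011
Gen 3 (rule 165): 101101100
Gen 4 (rule 18): 000000010
Gen 5 (rule 193): 111111000
Gen 6 (rule 101): 000001011
Gen 7 (rule 165): 111101100
Gen 8 (rule 18): 000000010
Gen 9 (rule 193): 111111000
Gen 10 (rule 101): 000001011
Gen 11 (rule 165): 111101100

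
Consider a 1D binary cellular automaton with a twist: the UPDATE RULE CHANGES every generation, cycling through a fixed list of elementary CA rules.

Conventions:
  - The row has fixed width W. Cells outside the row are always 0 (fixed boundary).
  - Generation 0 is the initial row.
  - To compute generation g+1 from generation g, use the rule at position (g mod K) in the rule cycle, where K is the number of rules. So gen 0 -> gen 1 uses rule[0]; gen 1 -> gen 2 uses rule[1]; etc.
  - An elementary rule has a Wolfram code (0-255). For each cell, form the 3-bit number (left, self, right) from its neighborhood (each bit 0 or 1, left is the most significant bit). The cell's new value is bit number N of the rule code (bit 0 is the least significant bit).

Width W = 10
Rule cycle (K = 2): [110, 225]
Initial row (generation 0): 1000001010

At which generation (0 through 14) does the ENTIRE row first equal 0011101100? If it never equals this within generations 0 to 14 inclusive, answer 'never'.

Gen 0: 1000001010
Gen 1 (rule 110): 1000011110
Gen 2 (rule 225): 0011001110
Gen 3 (rule 110): 0111011010
Gen 4 (rule 225): 0011101100
Gen 5 (rule 110): 0110111100
Gen 6 (rule 225): 0011011101
Gen 7 (rule 110): 0111110111
Gen 8 (rule 225): 0011111011
Gen 9 (rule 110): 0110001111
Gen 10 (rule 225): 0010100111
Gen 11 (rule 110): 0111101101
Gen 12 (rule 225): 0011110110
Gen 13 (rule 110): 0110011110
Gen 14 (rule 225): 0010001110

Answer: 4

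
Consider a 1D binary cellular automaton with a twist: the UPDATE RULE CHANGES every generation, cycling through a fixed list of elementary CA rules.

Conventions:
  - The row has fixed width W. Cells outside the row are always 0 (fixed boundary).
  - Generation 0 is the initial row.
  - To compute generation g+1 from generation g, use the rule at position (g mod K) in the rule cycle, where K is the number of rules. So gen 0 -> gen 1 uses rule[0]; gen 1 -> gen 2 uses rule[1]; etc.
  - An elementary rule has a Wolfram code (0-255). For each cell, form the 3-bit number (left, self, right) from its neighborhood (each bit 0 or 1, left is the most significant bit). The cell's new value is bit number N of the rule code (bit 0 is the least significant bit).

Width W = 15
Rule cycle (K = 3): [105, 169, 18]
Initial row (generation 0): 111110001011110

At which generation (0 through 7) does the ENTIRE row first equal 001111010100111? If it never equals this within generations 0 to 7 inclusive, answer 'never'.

Answer: 4

Derivation:
Gen 0: 111110001011110
Gen 1 (rule 105): 100010100110010
Gen 2 (rule 169): 001001000100000
Gen 3 (rule 18): 010110101010000
Gen 4 (rule 105): 001111010100111
Gen 5 (rule 169): 101110101000110
Gen 6 (rule 18): 000000000101001
Gen 7 (rule 105): 111111110010000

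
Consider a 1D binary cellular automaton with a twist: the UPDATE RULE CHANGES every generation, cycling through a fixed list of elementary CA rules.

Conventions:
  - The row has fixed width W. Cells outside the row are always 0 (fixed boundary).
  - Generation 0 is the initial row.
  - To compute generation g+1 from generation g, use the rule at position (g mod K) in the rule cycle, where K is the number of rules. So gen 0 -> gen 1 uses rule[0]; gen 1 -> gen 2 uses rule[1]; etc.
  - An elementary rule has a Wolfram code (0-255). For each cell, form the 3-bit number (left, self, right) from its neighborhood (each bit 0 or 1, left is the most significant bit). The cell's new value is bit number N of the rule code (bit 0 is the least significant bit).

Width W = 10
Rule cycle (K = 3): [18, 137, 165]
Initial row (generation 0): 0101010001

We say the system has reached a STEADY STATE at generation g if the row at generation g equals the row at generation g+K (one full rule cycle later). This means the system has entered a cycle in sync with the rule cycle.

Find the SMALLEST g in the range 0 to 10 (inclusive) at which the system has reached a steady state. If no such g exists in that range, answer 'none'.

Answer: none

Derivation:
Gen 0: 0101010001
Gen 1 (rule 18): 1000001010
Gen 2 (rule 137): 0011100000
Gen 3 (rule 165): 1001001111
Gen 4 (rule 18): 0110110000
Gen 5 (rule 137): 0100100111
Gen 6 (rule 165): 0100100010
Gen 7 (rule 18): 1011010101
Gen 8 (rule 137): 0010000000
Gen 9 (rule 165): 1010111111
Gen 10 (rule 18): 0000000000
Gen 11 (rule 137): 1111111111
Gen 12 (rule 165): 0111111110
Gen 13 (rule 18): 1000000001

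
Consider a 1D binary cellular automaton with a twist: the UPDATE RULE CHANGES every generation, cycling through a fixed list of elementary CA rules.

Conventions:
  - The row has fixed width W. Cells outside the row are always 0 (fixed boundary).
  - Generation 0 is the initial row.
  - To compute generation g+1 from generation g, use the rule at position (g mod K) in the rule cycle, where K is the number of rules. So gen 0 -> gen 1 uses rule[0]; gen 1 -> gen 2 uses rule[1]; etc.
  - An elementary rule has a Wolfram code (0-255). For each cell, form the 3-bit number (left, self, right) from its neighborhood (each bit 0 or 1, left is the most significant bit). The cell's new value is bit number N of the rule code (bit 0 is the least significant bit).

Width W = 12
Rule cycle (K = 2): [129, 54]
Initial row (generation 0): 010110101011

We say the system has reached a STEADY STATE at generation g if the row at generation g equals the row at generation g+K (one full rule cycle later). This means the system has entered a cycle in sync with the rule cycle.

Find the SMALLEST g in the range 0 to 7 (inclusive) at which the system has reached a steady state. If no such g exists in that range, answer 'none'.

Gen 0: 010110101011
Gen 1 (rule 129): 000000000000
Gen 2 (rule 54): 000000000000
Gen 3 (rule 129): 111111111111
Gen 4 (rule 54): 000000000000
Gen 5 (rule 129): 111111111111
Gen 6 (rule 54): 000000000000
Gen 7 (rule 129): 111111111111
Gen 8 (rule 54): 000000000000
Gen 9 (rule 129): 111111111111

Answer: 2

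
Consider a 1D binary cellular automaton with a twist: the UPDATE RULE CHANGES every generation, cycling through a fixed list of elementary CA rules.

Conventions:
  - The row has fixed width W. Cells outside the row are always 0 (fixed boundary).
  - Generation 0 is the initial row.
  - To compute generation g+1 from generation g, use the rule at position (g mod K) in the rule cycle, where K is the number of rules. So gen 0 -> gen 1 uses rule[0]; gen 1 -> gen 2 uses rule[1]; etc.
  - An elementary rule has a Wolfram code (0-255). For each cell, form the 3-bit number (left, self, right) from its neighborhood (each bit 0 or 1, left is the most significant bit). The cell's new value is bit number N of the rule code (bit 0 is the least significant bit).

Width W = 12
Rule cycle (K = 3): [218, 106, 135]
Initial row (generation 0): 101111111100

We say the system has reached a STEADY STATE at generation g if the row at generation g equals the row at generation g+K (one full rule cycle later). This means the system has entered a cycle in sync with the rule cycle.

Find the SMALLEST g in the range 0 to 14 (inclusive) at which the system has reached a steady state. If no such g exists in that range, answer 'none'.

Gen 0: 101111111100
Gen 1 (rule 218): 001111111110
Gen 2 (rule 106): 011000000010
Gen 3 (rule 135): 100011111110
Gen 4 (rule 218): 010111111111
Gen 5 (rule 106): 101100000001
Gen 6 (rule 135): 100001111111
Gen 7 (rule 218): 010011111111
Gen 8 (rule 106): 100110000001
Gen 9 (rule 135): 101000111111
Gen 10 (rule 218): 000101111111
Gen 11 (rule 106): 001011000001
Gen 12 (rule 135): 111000011111
Gen 13 (rule 218): 111100111111
Gen 14 (rule 106): 100101100001
Gen 15 (rule 135): 101100001111
Gen 16 (rule 218): 001110011111
Gen 17 (rule 106): 011010110001

Answer: none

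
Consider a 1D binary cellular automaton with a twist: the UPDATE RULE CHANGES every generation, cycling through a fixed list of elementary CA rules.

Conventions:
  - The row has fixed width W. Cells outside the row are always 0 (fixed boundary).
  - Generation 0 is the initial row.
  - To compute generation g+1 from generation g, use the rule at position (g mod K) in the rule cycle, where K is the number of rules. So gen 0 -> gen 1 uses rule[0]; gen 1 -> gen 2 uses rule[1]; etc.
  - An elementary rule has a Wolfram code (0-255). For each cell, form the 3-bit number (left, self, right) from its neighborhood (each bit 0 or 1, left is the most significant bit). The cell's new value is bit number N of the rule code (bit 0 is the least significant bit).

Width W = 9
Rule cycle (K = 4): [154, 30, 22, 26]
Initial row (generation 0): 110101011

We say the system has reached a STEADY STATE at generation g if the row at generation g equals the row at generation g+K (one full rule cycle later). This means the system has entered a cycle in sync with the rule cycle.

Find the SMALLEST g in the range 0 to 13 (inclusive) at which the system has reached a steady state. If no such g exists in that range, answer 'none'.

Gen 0: 110101011
Gen 1 (rule 154): 100000010
Gen 2 (rule 30): 110000111
Gen 3 (rule 22): 001001000
Gen 4 (rule 26): 010110100
Gen 5 (rule 154): 100100010
Gen 6 (rule 30): 111110111
Gen 7 (rule 22): 000000000
Gen 8 (rule 26): 000000000
Gen 9 (rule 154): 000000000
Gen 10 (rule 30): 000000000
Gen 11 (rule 22): 000000000
Gen 12 (rule 26): 000000000
Gen 13 (rule 154): 000000000
Gen 14 (rule 30): 000000000
Gen 15 (rule 22): 000000000
Gen 16 (rule 26): 000000000
Gen 17 (rule 154): 000000000

Answer: 7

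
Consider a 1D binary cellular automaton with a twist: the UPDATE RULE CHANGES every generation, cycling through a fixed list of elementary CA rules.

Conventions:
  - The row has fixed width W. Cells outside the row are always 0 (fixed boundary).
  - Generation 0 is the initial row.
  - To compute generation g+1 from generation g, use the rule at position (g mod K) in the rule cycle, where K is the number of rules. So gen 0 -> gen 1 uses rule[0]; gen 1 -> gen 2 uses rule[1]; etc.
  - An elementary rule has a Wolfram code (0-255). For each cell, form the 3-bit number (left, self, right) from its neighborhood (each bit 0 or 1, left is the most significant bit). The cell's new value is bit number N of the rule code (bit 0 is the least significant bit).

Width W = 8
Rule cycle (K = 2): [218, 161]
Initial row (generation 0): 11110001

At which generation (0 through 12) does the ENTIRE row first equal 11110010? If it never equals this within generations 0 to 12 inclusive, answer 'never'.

Gen 0: 11110001
Gen 1 (rule 218): 11111010
Gen 2 (rule 161): 01110100
Gen 3 (rule 218): 11110010
Gen 4 (rule 161): 01100000
Gen 5 (rule 218): 11110000
Gen 6 (rule 161): 01100111
Gen 7 (rule 218): 11111111
Gen 8 (rule 161): 01111110
Gen 9 (rule 218): 11111111
Gen 10 (rule 161): 01111110
Gen 11 (rule 218): 11111111
Gen 12 (rule 161): 01111110

Answer: 3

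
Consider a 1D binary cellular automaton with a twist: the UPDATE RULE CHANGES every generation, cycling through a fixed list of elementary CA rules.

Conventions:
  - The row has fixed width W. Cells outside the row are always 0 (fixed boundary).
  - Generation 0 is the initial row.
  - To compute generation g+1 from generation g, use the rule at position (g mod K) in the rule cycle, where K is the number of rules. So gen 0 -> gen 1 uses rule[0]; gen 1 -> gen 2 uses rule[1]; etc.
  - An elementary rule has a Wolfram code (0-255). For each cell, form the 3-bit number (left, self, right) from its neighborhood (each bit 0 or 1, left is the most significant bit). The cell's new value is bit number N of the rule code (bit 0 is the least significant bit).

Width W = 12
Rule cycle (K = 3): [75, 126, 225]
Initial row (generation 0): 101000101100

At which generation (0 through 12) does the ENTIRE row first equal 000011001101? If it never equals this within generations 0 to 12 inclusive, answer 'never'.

Gen 0: 101000101100
Gen 1 (rule 75): 000011001101
Gen 2 (rule 126): 000111111111
Gen 3 (rule 225): 110011111111
Gen 4 (rule 75): 110110000001
Gen 5 (rule 126): 111111000011
Gen 6 (rule 225): 011111011001
Gen 7 (rule 75): 110001011010
Gen 8 (rule 126): 111011111111
Gen 9 (rule 225): 011101111111
Gen 10 (rule 75): 110101000001
Gen 11 (rule 126): 111111100011
Gen 12 (rule 225): 011111101001

Answer: 1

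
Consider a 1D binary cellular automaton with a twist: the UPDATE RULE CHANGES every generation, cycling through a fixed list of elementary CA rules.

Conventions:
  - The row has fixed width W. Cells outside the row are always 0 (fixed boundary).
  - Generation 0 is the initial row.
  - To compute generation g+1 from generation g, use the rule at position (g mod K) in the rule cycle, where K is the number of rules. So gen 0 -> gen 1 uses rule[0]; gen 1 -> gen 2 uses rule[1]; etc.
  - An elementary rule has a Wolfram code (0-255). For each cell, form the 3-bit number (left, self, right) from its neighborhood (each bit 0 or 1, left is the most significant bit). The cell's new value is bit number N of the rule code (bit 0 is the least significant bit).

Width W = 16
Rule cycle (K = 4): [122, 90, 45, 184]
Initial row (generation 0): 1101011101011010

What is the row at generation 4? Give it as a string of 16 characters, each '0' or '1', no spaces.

Gen 0: 1101011101011010
Gen 1 (rule 122): 1110110110111101
Gen 2 (rule 90): 1010110110100100
Gen 3 (rule 45): 1111101101100101
Gen 4 (rule 184): 1111011011010010

Answer: 1111011011010010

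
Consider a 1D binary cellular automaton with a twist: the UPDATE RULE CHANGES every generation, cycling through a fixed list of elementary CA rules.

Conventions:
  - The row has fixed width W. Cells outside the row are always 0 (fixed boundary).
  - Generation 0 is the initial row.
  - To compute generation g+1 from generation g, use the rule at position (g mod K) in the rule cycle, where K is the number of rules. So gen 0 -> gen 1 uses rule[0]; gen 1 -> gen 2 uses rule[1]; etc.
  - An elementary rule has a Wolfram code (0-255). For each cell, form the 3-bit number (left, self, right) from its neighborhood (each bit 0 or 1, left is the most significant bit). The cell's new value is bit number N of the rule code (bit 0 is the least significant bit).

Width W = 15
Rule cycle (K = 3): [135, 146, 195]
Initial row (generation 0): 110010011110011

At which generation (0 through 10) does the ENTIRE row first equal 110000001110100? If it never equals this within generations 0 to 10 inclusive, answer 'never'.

Answer: 9

Derivation:
Gen 0: 110010011110011
Gen 1 (rule 135): 000110101100100
Gen 2 (rule 146): 001000000011010
Gen 3 (rule 195): 110011111101000
Gen 4 (rule 135): 000101111001011
Gen 5 (rule 146): 001000110110000
Gen 6 (rule 195): 110011010010111
Gen 7 (rule 135): 000100010110010
Gen 8 (rule 146): 001010100001101
Gen 9 (rule 195): 110000001110100
Gen 10 (rule 135): 000111110100101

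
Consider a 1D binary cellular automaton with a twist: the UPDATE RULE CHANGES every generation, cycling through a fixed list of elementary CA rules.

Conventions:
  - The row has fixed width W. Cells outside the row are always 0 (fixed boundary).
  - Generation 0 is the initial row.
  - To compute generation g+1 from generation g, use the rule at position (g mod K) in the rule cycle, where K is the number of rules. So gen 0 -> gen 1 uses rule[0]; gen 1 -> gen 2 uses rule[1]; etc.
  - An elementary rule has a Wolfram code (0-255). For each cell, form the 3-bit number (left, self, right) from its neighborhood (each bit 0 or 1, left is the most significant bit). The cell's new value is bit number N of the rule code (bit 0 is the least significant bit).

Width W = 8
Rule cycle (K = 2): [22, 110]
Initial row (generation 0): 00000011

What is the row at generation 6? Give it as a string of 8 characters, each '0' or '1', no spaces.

Answer: 11000011

Derivation:
Gen 0: 00000011
Gen 1 (rule 22): 00000100
Gen 2 (rule 110): 00001100
Gen 3 (rule 22): 00010010
Gen 4 (rule 110): 00110110
Gen 5 (rule 22): 01000001
Gen 6 (rule 110): 11000011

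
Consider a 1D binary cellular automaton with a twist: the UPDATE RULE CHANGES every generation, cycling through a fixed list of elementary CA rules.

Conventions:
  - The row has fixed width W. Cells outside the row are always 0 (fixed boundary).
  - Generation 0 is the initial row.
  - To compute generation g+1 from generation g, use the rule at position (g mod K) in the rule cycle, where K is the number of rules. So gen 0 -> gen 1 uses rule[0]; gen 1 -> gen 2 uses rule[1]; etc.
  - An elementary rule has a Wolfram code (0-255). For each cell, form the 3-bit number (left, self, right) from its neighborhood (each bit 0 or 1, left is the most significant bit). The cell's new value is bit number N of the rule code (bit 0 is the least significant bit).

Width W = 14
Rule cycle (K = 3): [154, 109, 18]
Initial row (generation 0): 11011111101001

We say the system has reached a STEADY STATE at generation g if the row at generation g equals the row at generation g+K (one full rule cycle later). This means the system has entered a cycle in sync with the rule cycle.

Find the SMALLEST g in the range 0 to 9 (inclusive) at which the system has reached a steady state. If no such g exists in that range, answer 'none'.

Gen 0: 11011111101001
Gen 1 (rule 154): 10011111000110
Gen 2 (rule 109): 10010001010110
Gen 3 (rule 18): 01101010000001
Gen 4 (rule 154): 11000001000010
Gen 5 (rule 109): 11011101011010
Gen 6 (rule 18): 00000000000001
Gen 7 (rule 154): 00000000000010
Gen 8 (rule 109): 11111111111010
Gen 9 (rule 18): 00000000000001
Gen 10 (rule 154): 00000000000010
Gen 11 (rule 109): 11111111111010
Gen 12 (rule 18): 00000000000001

Answer: 6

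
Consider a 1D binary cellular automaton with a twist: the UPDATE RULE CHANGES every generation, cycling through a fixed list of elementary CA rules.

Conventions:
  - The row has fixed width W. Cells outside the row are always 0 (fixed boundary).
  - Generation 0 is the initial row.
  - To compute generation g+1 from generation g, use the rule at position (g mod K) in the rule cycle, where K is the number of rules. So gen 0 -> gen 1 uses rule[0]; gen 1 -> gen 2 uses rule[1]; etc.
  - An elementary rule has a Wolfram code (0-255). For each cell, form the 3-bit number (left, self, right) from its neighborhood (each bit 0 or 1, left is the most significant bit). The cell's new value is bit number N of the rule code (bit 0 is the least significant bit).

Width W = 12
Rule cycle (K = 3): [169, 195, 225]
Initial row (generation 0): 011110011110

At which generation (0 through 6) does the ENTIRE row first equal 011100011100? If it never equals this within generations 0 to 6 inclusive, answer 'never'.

Answer: 1

Derivation:
Gen 0: 011110011110
Gen 1 (rule 169): 011100011100
Gen 2 (rule 195): 101101101101
Gen 3 (rule 225): 010110110110
Gen 4 (rule 169): 001101101100
Gen 5 (rule 195): 110100100101
Gen 6 (rule 225): 011000000010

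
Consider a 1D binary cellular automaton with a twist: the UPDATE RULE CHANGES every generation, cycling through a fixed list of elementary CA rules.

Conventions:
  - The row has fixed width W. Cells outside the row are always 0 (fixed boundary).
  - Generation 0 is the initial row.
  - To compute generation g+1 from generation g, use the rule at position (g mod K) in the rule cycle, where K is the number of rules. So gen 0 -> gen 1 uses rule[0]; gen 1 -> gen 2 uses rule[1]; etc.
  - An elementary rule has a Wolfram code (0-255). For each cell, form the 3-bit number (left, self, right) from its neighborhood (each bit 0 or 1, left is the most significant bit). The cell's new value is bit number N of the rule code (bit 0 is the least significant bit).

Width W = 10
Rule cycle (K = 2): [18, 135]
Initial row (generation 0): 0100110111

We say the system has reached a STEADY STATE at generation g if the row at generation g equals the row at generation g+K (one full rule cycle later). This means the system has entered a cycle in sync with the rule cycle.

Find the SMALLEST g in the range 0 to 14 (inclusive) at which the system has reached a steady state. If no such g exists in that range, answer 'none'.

Answer: 5

Derivation:
Gen 0: 0100110111
Gen 1 (rule 18): 1011000000
Gen 2 (rule 135): 1000011111
Gen 3 (rule 18): 0100100000
Gen 4 (rule 135): 1101101111
Gen 5 (rule 18): 0000000000
Gen 6 (rule 135): 1111111111
Gen 7 (rule 18): 0000000000
Gen 8 (rule 135): 1111111111
Gen 9 (rule 18): 0000000000
Gen 10 (rule 135): 1111111111
Gen 11 (rule 18): 0000000000
Gen 12 (rule 135): 1111111111
Gen 13 (rule 18): 0000000000
Gen 14 (rule 135): 1111111111
Gen 15 (rule 18): 0000000000
Gen 16 (rule 135): 1111111111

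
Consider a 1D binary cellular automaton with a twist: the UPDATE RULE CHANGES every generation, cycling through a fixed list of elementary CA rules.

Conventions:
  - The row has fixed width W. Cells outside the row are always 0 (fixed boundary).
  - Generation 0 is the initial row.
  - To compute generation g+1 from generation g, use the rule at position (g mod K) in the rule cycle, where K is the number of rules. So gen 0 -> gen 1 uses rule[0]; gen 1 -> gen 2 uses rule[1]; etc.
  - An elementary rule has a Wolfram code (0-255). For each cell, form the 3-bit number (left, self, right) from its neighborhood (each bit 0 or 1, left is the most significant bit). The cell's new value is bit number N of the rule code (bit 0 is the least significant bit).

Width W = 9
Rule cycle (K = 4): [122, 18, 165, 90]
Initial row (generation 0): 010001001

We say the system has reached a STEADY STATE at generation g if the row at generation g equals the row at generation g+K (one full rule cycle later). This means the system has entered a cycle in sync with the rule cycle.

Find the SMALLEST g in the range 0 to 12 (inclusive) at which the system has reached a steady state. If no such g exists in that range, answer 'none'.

Answer: 9

Derivation:
Gen 0: 010001001
Gen 1 (rule 122): 101010110
Gen 2 (rule 18): 000000001
Gen 3 (rule 165): 111111101
Gen 4 (rule 90): 100000100
Gen 5 (rule 122): 010001010
Gen 6 (rule 18): 101010001
Gen 7 (rule 165): 111110101
Gen 8 (rule 90): 100010000
Gen 9 (rule 122): 010101000
Gen 10 (rule 18): 100000100
Gen 11 (rule 165): 101110101
Gen 12 (rule 90): 001010000
Gen 13 (rule 122): 010101000
Gen 14 (rule 18): 100000100
Gen 15 (rule 165): 101110101
Gen 16 (rule 90): 001010000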